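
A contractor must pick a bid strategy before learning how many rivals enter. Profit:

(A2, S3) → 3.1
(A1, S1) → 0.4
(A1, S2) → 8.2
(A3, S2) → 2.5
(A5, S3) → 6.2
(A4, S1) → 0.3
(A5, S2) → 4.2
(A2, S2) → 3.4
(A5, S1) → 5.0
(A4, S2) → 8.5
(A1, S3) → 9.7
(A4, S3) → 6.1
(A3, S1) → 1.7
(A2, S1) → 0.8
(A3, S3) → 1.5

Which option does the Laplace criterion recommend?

A1

Row averages: A1=6.1, A2=73/30, A3=1.9, A4=149/30, A5=77/15
Highest average = 6.1 → A1.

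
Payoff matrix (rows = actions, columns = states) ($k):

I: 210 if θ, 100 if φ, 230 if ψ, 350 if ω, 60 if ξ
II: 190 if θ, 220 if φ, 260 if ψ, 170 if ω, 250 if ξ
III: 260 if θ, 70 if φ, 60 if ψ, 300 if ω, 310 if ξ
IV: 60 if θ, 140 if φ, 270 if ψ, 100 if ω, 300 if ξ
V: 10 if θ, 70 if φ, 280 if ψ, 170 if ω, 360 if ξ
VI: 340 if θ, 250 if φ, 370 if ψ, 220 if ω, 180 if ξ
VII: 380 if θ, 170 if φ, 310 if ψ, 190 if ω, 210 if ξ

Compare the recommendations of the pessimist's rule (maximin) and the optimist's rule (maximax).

Row minima: I=60, II=170, III=60, IV=60, V=10, VI=180, VII=170
Best worst-case = 180 → VI.
Row maxima: I=350, II=260, III=310, IV=300, V=360, VI=370, VII=380
Best best-case = 380 → VII.

maximin → VI; maximax → VII (disagree)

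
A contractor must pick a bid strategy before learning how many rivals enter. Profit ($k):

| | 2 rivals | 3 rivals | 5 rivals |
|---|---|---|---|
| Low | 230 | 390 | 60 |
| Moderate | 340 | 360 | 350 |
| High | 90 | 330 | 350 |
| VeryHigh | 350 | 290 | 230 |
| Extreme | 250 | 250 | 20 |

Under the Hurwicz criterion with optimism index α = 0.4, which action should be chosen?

Low: 0.4·390 + 0.6·60 = 192
Moderate: 0.4·360 + 0.6·340 = 348
High: 0.4·350 + 0.6·90 = 194
VeryHigh: 0.4·350 + 0.6·230 = 278
Extreme: 0.4·250 + 0.6·20 = 112
Highest Hurwicz score = 348 → Moderate.

Moderate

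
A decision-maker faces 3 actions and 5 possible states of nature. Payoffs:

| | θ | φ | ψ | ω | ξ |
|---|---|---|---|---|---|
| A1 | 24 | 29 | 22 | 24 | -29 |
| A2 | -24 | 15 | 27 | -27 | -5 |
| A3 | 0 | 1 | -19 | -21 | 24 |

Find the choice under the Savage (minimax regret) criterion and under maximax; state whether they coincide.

Column bests: θ=24, φ=29, ψ=27, ω=24, ξ=24.
A1 regrets: 0, 0, 5, 0, 53 → max 53
A2 regrets: 48, 14, 0, 51, 29 → max 51
A3 regrets: 24, 28, 46, 45, 0 → max 46
Smallest max regret = 46 → A3.
Row maxima: A1=29, A2=27, A3=24
Best best-case = 29 → A1.

minimax regret → A3; maximax → A1 (disagree)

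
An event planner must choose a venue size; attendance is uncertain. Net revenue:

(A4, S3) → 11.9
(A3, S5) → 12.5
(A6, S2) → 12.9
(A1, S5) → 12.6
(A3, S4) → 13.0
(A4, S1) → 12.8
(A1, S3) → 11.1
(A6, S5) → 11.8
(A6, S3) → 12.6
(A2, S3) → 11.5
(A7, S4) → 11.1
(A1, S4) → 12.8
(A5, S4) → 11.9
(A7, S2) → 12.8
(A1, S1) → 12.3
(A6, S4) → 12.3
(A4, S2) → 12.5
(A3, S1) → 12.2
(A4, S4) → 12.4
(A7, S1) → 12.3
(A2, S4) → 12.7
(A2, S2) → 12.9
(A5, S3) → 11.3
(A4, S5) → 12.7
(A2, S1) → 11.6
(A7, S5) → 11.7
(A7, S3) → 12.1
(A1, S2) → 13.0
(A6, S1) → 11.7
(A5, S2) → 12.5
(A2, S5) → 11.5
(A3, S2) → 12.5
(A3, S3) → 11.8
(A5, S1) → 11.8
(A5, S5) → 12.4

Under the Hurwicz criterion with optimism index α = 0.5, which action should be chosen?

A3

A1: 0.5·13.0 + 0.5·11.1 = 12.05
A2: 0.5·12.9 + 0.5·11.5 = 12.2
A3: 0.5·13.0 + 0.5·11.8 = 12.4
A4: 0.5·12.8 + 0.5·11.9 = 12.35
A5: 0.5·12.5 + 0.5·11.3 = 11.9
A6: 0.5·12.9 + 0.5·11.7 = 12.3
A7: 0.5·12.8 + 0.5·11.1 = 11.95
Highest Hurwicz score = 12.4 → A3.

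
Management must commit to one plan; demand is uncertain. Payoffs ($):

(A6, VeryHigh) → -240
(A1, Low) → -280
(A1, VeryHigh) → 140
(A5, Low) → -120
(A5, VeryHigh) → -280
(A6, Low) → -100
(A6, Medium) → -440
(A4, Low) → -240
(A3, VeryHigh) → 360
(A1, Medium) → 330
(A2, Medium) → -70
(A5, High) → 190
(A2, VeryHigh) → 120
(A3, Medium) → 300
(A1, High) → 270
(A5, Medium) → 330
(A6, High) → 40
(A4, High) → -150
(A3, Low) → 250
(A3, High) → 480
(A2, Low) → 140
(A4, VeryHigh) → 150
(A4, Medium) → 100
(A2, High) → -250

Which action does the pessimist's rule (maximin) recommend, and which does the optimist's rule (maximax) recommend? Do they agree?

Row minima: A1=-280, A2=-250, A3=250, A4=-240, A5=-280, A6=-440
Best worst-case = 250 → A3.
Row maxima: A1=330, A2=140, A3=480, A4=150, A5=330, A6=40
Best best-case = 480 → A3.

maximin → A3; maximax → A3 (agree)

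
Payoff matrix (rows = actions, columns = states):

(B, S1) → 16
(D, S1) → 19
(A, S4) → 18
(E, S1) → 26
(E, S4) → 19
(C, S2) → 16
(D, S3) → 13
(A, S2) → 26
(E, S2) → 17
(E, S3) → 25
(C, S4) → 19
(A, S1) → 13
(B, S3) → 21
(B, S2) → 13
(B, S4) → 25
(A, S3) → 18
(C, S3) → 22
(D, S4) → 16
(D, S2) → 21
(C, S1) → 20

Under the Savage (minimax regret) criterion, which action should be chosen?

E

Column bests: S1=26, S2=26, S3=25, S4=25.
A regrets: 13, 0, 7, 7 → max 13
B regrets: 10, 13, 4, 0 → max 13
C regrets: 6, 10, 3, 6 → max 10
D regrets: 7, 5, 12, 9 → max 12
E regrets: 0, 9, 0, 6 → max 9
Smallest max regret = 9 → E.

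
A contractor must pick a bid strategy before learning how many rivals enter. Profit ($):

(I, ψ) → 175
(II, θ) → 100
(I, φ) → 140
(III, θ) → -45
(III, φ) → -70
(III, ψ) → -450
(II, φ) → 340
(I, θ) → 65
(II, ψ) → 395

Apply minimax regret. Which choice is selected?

II

Column bests: θ=100, φ=340, ψ=395.
I regrets: 35, 200, 220 → max 220
II regrets: 0, 0, 0 → max 0
III regrets: 145, 410, 845 → max 845
Smallest max regret = 0 → II.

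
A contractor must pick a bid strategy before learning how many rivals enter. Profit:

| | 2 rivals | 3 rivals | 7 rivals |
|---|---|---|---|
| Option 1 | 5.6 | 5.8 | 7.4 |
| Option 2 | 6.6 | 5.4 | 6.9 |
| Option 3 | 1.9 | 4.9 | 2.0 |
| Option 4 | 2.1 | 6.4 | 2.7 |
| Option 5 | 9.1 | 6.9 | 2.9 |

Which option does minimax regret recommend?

Option 2

Column bests: 2 rivals=9.1, 3 rivals=6.9, 7 rivals=7.4.
Option 1 regrets: 3.5, 1.1, 0.0 → max 3.5
Option 2 regrets: 2.5, 1.5, 0.5 → max 2.5
Option 3 regrets: 7.2, 2.0, 5.4 → max 7.2
Option 4 regrets: 7.0, 0.5, 4.7 → max 7.0
Option 5 regrets: 0.0, 0.0, 4.5 → max 4.5
Smallest max regret = 2.5 → Option 2.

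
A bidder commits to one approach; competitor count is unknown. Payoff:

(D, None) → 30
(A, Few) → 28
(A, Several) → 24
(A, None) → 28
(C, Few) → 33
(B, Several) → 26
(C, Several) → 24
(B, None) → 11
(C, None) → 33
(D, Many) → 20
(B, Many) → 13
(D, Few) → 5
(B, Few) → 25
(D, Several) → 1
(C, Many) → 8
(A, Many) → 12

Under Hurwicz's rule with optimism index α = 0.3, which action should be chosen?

A

A: 0.3·28 + 0.7·12 = 16.8
B: 0.3·26 + 0.7·11 = 15.5
C: 0.3·33 + 0.7·8 = 15.5
D: 0.3·30 + 0.7·1 = 9.7
Highest Hurwicz score = 16.8 → A.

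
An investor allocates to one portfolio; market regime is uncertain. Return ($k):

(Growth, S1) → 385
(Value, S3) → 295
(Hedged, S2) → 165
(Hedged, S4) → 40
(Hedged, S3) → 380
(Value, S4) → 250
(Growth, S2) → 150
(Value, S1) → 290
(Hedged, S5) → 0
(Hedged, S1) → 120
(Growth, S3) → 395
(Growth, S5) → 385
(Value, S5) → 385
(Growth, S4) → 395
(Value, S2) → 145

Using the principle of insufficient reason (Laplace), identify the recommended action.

Growth

Row averages: Growth=342, Value=273, Hedged=141
Highest average = 342 → Growth.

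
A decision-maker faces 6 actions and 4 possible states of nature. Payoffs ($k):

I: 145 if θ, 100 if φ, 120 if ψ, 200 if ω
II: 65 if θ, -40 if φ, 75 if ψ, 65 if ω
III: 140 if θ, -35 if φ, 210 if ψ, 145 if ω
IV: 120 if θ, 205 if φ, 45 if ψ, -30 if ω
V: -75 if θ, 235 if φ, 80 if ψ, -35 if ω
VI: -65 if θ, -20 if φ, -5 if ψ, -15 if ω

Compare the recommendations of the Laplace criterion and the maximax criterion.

Row averages: I=141.25, II=41.25, III=115, IV=85, V=51.25, VI=-26.25
Highest average = 141.25 → I.
Row maxima: I=200, II=75, III=210, IV=205, V=235, VI=-5
Best best-case = 235 → V.

laplace → I; maximax → V (disagree)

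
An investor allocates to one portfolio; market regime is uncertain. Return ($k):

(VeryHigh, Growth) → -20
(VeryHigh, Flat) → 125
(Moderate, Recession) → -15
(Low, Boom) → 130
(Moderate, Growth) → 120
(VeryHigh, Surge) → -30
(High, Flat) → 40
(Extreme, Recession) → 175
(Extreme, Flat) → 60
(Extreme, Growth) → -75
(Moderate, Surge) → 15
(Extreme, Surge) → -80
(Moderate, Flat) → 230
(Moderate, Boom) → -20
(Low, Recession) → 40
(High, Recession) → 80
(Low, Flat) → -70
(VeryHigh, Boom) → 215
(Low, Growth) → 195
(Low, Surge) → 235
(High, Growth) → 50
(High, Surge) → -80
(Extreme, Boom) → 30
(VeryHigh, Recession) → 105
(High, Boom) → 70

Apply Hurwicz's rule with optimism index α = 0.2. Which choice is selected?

Low: 0.2·235 + 0.8·(-70) = -9
Moderate: 0.2·230 + 0.8·(-20) = 30
High: 0.2·80 + 0.8·(-80) = -48
VeryHigh: 0.2·215 + 0.8·(-30) = 19
Extreme: 0.2·175 + 0.8·(-80) = -29
Highest Hurwicz score = 30 → Moderate.

Moderate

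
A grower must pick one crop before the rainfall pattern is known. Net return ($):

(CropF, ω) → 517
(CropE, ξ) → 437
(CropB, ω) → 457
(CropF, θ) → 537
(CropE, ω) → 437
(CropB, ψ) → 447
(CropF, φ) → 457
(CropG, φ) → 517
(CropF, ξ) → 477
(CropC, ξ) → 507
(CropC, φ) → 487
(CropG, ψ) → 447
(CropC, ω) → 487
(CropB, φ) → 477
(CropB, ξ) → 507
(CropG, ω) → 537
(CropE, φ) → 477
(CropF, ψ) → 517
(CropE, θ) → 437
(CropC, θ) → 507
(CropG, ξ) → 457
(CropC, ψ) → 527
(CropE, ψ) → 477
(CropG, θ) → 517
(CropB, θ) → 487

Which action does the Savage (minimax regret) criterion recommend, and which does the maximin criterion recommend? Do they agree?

minimax regret → CropC; maximin → CropC (agree)

Column bests: θ=537, φ=517, ψ=527, ω=537, ξ=507.
CropG regrets: 20, 0, 80, 0, 50 → max 80
CropF regrets: 0, 60, 10, 20, 30 → max 60
CropB regrets: 50, 40, 80, 80, 0 → max 80
CropC regrets: 30, 30, 0, 50, 0 → max 50
CropE regrets: 100, 40, 50, 100, 70 → max 100
Smallest max regret = 50 → CropC.
Row minima: CropG=447, CropF=457, CropB=447, CropC=487, CropE=437
Best worst-case = 487 → CropC.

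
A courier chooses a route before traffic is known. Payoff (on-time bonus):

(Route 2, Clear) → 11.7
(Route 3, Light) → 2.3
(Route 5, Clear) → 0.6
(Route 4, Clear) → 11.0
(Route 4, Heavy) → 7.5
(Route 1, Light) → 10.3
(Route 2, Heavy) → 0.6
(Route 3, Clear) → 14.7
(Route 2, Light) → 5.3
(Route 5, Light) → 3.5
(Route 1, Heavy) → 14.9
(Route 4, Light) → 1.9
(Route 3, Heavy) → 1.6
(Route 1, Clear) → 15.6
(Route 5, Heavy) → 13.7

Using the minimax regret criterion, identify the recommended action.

Route 1

Column bests: Clear=15.6, Light=10.3, Heavy=14.9.
Route 1 regrets: 0.0, 0.0, 0.0 → max 0.0
Route 2 regrets: 3.9, 5.0, 14.3 → max 14.3
Route 3 regrets: 0.9, 8.0, 13.3 → max 13.3
Route 4 regrets: 4.6, 8.4, 7.4 → max 8.4
Route 5 regrets: 15.0, 6.8, 1.2 → max 15.0
Smallest max regret = 0.0 → Route 1.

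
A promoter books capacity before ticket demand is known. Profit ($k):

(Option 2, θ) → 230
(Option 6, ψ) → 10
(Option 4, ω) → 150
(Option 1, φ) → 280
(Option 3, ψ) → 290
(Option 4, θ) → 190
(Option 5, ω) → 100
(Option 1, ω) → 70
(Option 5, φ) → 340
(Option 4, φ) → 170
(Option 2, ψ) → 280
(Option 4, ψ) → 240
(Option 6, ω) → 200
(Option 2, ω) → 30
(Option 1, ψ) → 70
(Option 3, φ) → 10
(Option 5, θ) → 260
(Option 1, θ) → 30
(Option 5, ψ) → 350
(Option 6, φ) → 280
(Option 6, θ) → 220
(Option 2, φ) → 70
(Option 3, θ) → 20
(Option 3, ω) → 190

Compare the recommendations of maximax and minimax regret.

Row maxima: Option 1=280, Option 2=280, Option 3=290, Option 4=240, Option 5=350, Option 6=280
Best best-case = 350 → Option 5.
Column bests: θ=260, φ=340, ψ=350, ω=200.
Option 1 regrets: 230, 60, 280, 130 → max 280
Option 2 regrets: 30, 270, 70, 170 → max 270
Option 3 regrets: 240, 330, 60, 10 → max 330
Option 4 regrets: 70, 170, 110, 50 → max 170
Option 5 regrets: 0, 0, 0, 100 → max 100
Option 6 regrets: 40, 60, 340, 0 → max 340
Smallest max regret = 100 → Option 5.

maximax → Option 5; minimax regret → Option 5 (agree)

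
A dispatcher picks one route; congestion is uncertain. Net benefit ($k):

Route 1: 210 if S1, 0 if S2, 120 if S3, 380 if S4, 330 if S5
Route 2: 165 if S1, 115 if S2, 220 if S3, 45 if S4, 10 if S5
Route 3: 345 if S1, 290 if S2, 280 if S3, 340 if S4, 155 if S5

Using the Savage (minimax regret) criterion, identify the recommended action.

Column bests: S1=345, S2=290, S3=280, S4=380, S5=330.
Route 1 regrets: 135, 290, 160, 0, 0 → max 290
Route 2 regrets: 180, 175, 60, 335, 320 → max 335
Route 3 regrets: 0, 0, 0, 40, 175 → max 175
Smallest max regret = 175 → Route 3.

Route 3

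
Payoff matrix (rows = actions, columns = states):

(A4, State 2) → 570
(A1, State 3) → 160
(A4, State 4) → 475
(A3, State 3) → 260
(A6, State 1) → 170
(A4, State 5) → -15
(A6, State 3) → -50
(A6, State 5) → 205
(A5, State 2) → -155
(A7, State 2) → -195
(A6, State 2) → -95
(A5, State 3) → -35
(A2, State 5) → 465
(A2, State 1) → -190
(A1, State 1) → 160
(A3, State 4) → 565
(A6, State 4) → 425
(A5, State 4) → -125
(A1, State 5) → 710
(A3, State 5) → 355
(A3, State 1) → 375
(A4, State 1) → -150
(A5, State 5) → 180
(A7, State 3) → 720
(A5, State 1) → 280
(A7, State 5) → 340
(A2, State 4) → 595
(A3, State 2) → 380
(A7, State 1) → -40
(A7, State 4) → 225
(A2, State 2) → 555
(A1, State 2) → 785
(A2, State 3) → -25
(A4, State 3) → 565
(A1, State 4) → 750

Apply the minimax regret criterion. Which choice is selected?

Column bests: State 1=375, State 2=785, State 3=720, State 4=750, State 5=710.
A1 regrets: 215, 0, 560, 0, 0 → max 560
A2 regrets: 565, 230, 745, 155, 245 → max 745
A3 regrets: 0, 405, 460, 185, 355 → max 460
A4 regrets: 525, 215, 155, 275, 725 → max 725
A5 regrets: 95, 940, 755, 875, 530 → max 940
A6 regrets: 205, 880, 770, 325, 505 → max 880
A7 regrets: 415, 980, 0, 525, 370 → max 980
Smallest max regret = 460 → A3.

A3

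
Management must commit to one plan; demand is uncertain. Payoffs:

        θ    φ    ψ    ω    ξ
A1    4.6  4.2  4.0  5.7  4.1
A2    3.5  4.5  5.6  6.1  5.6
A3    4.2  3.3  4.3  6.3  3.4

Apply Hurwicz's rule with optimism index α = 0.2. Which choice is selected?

A1: 0.2·5.7 + 0.8·4.0 = 4.34
A2: 0.2·6.1 + 0.8·3.5 = 4.02
A3: 0.2·6.3 + 0.8·3.3 = 3.9
Highest Hurwicz score = 4.34 → A1.

A1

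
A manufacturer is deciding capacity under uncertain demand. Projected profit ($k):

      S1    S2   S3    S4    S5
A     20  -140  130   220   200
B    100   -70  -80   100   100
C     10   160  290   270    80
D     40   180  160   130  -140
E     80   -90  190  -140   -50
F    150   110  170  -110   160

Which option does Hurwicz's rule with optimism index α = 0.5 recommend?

C

A: 0.5·220 + 0.5·(-140) = 40
B: 0.5·100 + 0.5·(-80) = 10
C: 0.5·290 + 0.5·10 = 150
D: 0.5·180 + 0.5·(-140) = 20
E: 0.5·190 + 0.5·(-140) = 25
F: 0.5·170 + 0.5·(-110) = 30
Highest Hurwicz score = 150 → C.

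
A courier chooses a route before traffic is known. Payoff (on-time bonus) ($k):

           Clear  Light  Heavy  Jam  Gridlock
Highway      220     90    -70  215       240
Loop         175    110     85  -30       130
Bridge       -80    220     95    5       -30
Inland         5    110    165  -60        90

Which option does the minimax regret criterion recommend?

Highway

Column bests: Clear=220, Light=220, Heavy=165, Jam=215, Gridlock=240.
Highway regrets: 0, 130, 235, 0, 0 → max 235
Loop regrets: 45, 110, 80, 245, 110 → max 245
Bridge regrets: 300, 0, 70, 210, 270 → max 300
Inland regrets: 215, 110, 0, 275, 150 → max 275
Smallest max regret = 235 → Highway.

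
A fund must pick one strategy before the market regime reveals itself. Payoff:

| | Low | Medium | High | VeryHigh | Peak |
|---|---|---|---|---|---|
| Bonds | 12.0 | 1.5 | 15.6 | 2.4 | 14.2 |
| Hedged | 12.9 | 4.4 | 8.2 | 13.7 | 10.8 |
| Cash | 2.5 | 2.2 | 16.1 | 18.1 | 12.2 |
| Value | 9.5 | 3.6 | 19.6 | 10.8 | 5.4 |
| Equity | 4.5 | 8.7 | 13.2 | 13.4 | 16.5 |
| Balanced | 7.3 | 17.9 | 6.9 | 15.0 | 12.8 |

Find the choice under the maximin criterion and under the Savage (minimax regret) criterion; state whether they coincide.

maximin → Balanced; minimax regret → Equity (disagree)

Row minima: Bonds=1.5, Hedged=4.4, Cash=2.2, Value=3.6, Equity=4.5, Balanced=6.9
Best worst-case = 6.9 → Balanced.
Column bests: Low=12.9, Medium=17.9, High=19.6, VeryHigh=18.1, Peak=16.5.
Bonds regrets: 0.9, 16.4, 4.0, 15.7, 2.3 → max 16.4
Hedged regrets: 0.0, 13.5, 11.4, 4.4, 5.7 → max 13.5
Cash regrets: 10.4, 15.7, 3.5, 0.0, 4.3 → max 15.7
Value regrets: 3.4, 14.3, 0.0, 7.3, 11.1 → max 14.3
Equity regrets: 8.4, 9.2, 6.4, 4.7, 0.0 → max 9.2
Balanced regrets: 5.6, 0.0, 12.7, 3.1, 3.7 → max 12.7
Smallest max regret = 9.2 → Equity.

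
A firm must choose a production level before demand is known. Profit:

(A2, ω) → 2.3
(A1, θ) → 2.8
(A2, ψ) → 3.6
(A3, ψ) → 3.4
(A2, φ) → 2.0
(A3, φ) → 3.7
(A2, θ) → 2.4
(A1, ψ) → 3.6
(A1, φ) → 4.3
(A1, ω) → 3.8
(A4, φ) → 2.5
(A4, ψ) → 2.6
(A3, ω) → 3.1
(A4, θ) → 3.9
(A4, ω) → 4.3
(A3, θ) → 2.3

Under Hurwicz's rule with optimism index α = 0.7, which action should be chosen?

A1

A1: 0.7·4.3 + 0.3·2.8 = 3.85
A2: 0.7·3.6 + 0.3·2.0 = 3.12
A3: 0.7·3.7 + 0.3·2.3 = 3.28
A4: 0.7·4.3 + 0.3·2.5 = 3.76
Highest Hurwicz score = 3.85 → A1.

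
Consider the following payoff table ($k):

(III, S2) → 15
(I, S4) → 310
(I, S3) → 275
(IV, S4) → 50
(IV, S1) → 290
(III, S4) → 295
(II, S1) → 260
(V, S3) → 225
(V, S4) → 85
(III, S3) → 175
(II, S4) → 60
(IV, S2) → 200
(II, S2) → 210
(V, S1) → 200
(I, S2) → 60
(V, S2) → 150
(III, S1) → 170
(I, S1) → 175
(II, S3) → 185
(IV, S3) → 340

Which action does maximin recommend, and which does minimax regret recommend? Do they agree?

Row minima: I=60, II=60, III=15, IV=50, V=85
Best worst-case = 85 → V.
Column bests: S1=290, S2=210, S3=340, S4=310.
I regrets: 115, 150, 65, 0 → max 150
II regrets: 30, 0, 155, 250 → max 250
III regrets: 120, 195, 165, 15 → max 195
IV regrets: 0, 10, 0, 260 → max 260
V regrets: 90, 60, 115, 225 → max 225
Smallest max regret = 150 → I.

maximin → V; minimax regret → I (disagree)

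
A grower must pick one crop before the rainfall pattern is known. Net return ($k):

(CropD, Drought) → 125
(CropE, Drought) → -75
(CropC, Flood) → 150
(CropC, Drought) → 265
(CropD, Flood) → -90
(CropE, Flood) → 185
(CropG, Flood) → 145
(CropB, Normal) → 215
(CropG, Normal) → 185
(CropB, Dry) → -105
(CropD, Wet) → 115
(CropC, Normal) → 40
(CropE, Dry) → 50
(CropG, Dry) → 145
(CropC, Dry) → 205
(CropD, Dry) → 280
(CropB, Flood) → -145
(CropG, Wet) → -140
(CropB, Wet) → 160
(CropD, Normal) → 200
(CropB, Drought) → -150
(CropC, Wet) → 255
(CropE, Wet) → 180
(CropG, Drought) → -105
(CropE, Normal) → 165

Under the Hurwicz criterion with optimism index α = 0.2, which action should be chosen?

CropD: 0.2·280 + 0.8·(-90) = -16
CropB: 0.2·215 + 0.8·(-150) = -77
CropG: 0.2·185 + 0.8·(-140) = -75
CropC: 0.2·265 + 0.8·40 = 85
CropE: 0.2·185 + 0.8·(-75) = -23
Highest Hurwicz score = 85 → CropC.

CropC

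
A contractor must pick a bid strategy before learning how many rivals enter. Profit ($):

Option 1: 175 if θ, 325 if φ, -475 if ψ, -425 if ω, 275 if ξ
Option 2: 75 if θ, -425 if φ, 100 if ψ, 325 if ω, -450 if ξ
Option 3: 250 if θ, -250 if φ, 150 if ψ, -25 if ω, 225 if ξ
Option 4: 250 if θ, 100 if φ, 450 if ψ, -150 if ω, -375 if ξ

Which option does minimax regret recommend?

Column bests: θ=250, φ=325, ψ=450, ω=325, ξ=275.
Option 1 regrets: 75, 0, 925, 750, 0 → max 925
Option 2 regrets: 175, 750, 350, 0, 725 → max 750
Option 3 regrets: 0, 575, 300, 350, 50 → max 575
Option 4 regrets: 0, 225, 0, 475, 650 → max 650
Smallest max regret = 575 → Option 3.

Option 3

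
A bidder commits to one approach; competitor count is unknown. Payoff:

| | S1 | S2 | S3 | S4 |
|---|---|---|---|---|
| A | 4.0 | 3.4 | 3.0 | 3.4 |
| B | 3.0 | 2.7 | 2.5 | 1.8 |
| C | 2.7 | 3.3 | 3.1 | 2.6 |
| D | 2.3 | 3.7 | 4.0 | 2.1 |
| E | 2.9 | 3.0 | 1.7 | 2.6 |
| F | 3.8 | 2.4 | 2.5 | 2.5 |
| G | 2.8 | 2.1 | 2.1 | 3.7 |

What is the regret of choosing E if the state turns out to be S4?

1.1

Best payoff under S4 is 3.7.
Regret = 3.7 − 2.6 = 1.1.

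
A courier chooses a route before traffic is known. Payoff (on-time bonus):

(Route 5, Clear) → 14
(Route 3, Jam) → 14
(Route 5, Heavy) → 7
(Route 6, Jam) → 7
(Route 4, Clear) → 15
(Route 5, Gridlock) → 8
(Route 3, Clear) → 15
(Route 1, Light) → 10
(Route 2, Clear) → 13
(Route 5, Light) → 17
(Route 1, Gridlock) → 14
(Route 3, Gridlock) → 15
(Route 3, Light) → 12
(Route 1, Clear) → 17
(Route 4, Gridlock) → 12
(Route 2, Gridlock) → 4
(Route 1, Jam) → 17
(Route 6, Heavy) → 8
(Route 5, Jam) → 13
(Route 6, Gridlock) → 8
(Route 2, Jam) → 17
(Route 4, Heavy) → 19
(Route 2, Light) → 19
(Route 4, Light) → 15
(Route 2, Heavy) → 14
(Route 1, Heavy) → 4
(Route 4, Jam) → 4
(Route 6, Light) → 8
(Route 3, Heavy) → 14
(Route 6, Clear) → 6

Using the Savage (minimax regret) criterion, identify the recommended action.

Route 3

Column bests: Clear=17, Light=19, Heavy=19, Jam=17, Gridlock=15.
Route 1 regrets: 0, 9, 15, 0, 1 → max 15
Route 2 regrets: 4, 0, 5, 0, 11 → max 11
Route 3 regrets: 2, 7, 5, 3, 0 → max 7
Route 4 regrets: 2, 4, 0, 13, 3 → max 13
Route 5 regrets: 3, 2, 12, 4, 7 → max 12
Route 6 regrets: 11, 11, 11, 10, 7 → max 11
Smallest max regret = 7 → Route 3.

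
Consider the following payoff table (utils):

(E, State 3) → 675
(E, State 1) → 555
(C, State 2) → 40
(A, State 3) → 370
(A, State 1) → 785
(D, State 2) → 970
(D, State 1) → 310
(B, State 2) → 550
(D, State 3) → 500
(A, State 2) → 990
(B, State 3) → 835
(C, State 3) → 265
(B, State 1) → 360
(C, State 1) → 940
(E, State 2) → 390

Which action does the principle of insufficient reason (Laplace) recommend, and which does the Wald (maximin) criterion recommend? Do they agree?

laplace → A; maximin → E (disagree)

Row averages: A=715, B=1745/3, C=415, D=1780/3, E=540
Highest average = 715 → A.
Row minima: A=370, B=360, C=40, D=310, E=390
Best worst-case = 390 → E.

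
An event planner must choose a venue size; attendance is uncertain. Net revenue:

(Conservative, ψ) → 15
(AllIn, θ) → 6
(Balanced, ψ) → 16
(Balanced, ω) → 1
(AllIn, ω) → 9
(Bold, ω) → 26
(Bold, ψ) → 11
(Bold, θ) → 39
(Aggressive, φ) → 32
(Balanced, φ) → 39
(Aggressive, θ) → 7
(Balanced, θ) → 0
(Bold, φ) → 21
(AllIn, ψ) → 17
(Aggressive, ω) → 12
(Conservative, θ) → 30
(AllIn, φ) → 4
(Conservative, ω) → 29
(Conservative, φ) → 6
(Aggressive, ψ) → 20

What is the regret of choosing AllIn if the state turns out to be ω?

Best payoff under ω is 29.
Regret = 29 − 9 = 20.

20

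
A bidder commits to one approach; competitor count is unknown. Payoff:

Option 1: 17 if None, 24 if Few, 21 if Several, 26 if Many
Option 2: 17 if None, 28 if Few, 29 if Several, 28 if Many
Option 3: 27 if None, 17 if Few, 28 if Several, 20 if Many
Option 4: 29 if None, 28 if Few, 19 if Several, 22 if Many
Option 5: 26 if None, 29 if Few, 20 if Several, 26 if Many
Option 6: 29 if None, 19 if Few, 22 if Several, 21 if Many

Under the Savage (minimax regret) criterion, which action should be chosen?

Option 5

Column bests: None=29, Few=29, Several=29, Many=28.
Option 1 regrets: 12, 5, 8, 2 → max 12
Option 2 regrets: 12, 1, 0, 0 → max 12
Option 3 regrets: 2, 12, 1, 8 → max 12
Option 4 regrets: 0, 1, 10, 6 → max 10
Option 5 regrets: 3, 0, 9, 2 → max 9
Option 6 regrets: 0, 10, 7, 7 → max 10
Smallest max regret = 9 → Option 5.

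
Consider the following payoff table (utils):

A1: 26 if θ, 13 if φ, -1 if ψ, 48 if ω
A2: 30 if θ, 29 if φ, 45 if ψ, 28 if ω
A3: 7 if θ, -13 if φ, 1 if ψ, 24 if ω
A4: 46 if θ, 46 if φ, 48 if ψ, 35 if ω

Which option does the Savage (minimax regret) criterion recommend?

Column bests: θ=46, φ=46, ψ=48, ω=48.
A1 regrets: 20, 33, 49, 0 → max 49
A2 regrets: 16, 17, 3, 20 → max 20
A3 regrets: 39, 59, 47, 24 → max 59
A4 regrets: 0, 0, 0, 13 → max 13
Smallest max regret = 13 → A4.

A4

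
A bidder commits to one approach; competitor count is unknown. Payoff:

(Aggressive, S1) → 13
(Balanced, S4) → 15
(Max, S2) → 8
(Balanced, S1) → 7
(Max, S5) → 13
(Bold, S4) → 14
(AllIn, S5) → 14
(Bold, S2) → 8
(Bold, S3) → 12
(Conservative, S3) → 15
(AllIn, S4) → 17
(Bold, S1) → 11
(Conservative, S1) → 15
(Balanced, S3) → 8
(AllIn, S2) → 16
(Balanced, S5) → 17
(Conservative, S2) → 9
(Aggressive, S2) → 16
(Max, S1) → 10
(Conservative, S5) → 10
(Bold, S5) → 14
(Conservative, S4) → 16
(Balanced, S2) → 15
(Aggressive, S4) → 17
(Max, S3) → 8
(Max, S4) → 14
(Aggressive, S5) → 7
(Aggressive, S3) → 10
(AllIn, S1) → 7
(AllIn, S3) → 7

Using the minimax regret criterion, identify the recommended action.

Column bests: S1=15, S2=16, S3=15, S4=17, S5=17.
Conservative regrets: 0, 7, 0, 1, 7 → max 7
Balanced regrets: 8, 1, 7, 2, 0 → max 8
Aggressive regrets: 2, 0, 5, 0, 10 → max 10
Bold regrets: 4, 8, 3, 3, 3 → max 8
AllIn regrets: 8, 0, 8, 0, 3 → max 8
Max regrets: 5, 8, 7, 3, 4 → max 8
Smallest max regret = 7 → Conservative.

Conservative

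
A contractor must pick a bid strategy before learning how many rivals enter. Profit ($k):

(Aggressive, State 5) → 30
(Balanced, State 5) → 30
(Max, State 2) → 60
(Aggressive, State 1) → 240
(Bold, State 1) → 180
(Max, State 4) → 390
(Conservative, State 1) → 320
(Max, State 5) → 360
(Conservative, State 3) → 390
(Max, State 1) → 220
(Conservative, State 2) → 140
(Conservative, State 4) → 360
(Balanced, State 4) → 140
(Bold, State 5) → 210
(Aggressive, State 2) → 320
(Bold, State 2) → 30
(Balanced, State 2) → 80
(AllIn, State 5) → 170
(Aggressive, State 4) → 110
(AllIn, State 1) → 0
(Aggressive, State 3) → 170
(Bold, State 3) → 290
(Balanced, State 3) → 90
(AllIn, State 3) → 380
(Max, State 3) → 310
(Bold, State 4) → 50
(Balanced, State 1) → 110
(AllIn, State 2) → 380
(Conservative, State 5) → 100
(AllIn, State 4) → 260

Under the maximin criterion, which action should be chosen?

Row minima: Conservative=100, Balanced=30, Aggressive=30, Bold=30, AllIn=0, Max=60
Best worst-case = 100 → Conservative.

Conservative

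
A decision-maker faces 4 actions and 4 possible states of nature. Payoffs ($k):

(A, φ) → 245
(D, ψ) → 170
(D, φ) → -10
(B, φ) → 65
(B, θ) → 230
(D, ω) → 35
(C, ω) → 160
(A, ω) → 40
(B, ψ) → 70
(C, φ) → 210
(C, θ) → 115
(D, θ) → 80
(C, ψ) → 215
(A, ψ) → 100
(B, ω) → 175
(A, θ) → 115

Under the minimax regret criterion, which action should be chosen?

C

Column bests: θ=230, φ=245, ψ=215, ω=175.
A regrets: 115, 0, 115, 135 → max 135
B regrets: 0, 180, 145, 0 → max 180
C regrets: 115, 35, 0, 15 → max 115
D regrets: 150, 255, 45, 140 → max 255
Smallest max regret = 115 → C.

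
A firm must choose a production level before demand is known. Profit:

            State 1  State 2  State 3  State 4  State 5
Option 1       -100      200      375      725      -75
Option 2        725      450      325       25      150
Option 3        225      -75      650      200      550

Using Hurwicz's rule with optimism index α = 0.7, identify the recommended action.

Option 2

Option 1: 0.7·725 + 0.3·(-100) = 477.5
Option 2: 0.7·725 + 0.3·25 = 515
Option 3: 0.7·650 + 0.3·(-75) = 432.5
Highest Hurwicz score = 515 → Option 2.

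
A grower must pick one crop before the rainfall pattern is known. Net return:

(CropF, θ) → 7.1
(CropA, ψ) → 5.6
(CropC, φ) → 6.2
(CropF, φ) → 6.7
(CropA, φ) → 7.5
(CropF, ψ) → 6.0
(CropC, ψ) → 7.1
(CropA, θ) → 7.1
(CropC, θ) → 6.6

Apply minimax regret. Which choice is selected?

Column bests: θ=7.1, φ=7.5, ψ=7.1.
CropF regrets: 0.0, 0.8, 1.1 → max 1.1
CropA regrets: 0.0, 0.0, 1.5 → max 1.5
CropC regrets: 0.5, 1.3, 0.0 → max 1.3
Smallest max regret = 1.1 → CropF.

CropF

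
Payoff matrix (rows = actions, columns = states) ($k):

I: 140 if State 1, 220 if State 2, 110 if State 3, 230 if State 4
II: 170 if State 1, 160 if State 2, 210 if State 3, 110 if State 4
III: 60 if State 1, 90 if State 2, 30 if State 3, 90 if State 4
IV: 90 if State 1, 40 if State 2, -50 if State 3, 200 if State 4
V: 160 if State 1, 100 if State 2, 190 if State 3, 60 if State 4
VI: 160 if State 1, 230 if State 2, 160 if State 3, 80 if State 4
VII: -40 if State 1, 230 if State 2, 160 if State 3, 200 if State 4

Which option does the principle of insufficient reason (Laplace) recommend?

I

Row averages: I=175, II=162.5, III=67.5, IV=70, V=127.5, VI=157.5, VII=137.5
Highest average = 175 → I.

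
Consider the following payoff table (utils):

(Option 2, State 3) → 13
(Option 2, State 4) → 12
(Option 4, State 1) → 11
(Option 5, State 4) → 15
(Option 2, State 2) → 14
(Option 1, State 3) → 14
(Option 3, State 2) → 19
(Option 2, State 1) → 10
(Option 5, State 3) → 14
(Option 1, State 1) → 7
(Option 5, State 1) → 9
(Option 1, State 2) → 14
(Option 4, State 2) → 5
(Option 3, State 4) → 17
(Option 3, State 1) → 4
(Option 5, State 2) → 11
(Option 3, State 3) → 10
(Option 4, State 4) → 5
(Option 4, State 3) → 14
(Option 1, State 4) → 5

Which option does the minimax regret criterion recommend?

Column bests: State 1=11, State 2=19, State 3=14, State 4=17.
Option 1 regrets: 4, 5, 0, 12 → max 12
Option 2 regrets: 1, 5, 1, 5 → max 5
Option 3 regrets: 7, 0, 4, 0 → max 7
Option 4 regrets: 0, 14, 0, 12 → max 14
Option 5 regrets: 2, 8, 0, 2 → max 8
Smallest max regret = 5 → Option 2.

Option 2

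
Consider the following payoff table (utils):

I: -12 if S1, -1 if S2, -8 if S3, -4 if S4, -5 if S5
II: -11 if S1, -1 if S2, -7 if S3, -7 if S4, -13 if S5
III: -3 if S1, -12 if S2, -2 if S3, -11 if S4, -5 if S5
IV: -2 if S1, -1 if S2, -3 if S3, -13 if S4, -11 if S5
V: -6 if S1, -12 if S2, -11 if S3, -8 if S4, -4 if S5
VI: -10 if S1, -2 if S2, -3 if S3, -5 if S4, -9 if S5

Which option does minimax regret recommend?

Column bests: S1=-2, S2=-1, S3=-2, S4=-4, S5=-4.
I regrets: 10, 0, 6, 0, 1 → max 10
II regrets: 9, 0, 5, 3, 9 → max 9
III regrets: 1, 11, 0, 7, 1 → max 11
IV regrets: 0, 0, 1, 9, 7 → max 9
V regrets: 4, 11, 9, 4, 0 → max 11
VI regrets: 8, 1, 1, 1, 5 → max 8
Smallest max regret = 8 → VI.

VI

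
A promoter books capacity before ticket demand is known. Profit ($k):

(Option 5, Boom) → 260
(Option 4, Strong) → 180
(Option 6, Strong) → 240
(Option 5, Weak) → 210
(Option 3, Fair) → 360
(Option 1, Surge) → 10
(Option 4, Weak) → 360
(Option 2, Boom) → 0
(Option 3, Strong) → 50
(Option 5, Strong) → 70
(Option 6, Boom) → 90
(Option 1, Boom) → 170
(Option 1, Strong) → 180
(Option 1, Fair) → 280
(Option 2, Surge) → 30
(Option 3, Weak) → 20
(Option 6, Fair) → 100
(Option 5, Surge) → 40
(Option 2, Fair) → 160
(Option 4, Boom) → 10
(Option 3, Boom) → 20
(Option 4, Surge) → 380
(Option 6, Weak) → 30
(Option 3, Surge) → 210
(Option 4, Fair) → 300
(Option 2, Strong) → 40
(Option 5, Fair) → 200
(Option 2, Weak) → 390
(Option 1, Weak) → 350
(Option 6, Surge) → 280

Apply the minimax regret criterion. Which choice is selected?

Option 4

Column bests: Weak=390, Fair=360, Strong=240, Boom=260, Surge=380.
Option 1 regrets: 40, 80, 60, 90, 370 → max 370
Option 2 regrets: 0, 200, 200, 260, 350 → max 350
Option 3 regrets: 370, 0, 190, 240, 170 → max 370
Option 4 regrets: 30, 60, 60, 250, 0 → max 250
Option 5 regrets: 180, 160, 170, 0, 340 → max 340
Option 6 regrets: 360, 260, 0, 170, 100 → max 360
Smallest max regret = 250 → Option 4.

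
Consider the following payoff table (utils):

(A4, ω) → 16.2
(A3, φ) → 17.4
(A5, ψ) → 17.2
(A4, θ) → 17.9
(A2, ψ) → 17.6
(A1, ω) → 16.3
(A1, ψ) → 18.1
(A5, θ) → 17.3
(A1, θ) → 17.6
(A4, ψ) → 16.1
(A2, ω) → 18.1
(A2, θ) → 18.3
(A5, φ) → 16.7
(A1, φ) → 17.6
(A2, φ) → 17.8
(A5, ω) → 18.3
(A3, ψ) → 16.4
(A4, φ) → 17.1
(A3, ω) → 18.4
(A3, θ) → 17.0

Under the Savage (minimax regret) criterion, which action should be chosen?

A2

Column bests: θ=18.3, φ=17.8, ψ=18.1, ω=18.4.
A1 regrets: 0.7, 0.2, 0.0, 2.1 → max 2.1
A2 regrets: 0.0, 0.0, 0.5, 0.3 → max 0.5
A3 regrets: 1.3, 0.4, 1.7, 0.0 → max 1.7
A4 regrets: 0.4, 0.7, 2.0, 2.2 → max 2.2
A5 regrets: 1.0, 1.1, 0.9, 0.1 → max 1.1
Smallest max regret = 0.5 → A2.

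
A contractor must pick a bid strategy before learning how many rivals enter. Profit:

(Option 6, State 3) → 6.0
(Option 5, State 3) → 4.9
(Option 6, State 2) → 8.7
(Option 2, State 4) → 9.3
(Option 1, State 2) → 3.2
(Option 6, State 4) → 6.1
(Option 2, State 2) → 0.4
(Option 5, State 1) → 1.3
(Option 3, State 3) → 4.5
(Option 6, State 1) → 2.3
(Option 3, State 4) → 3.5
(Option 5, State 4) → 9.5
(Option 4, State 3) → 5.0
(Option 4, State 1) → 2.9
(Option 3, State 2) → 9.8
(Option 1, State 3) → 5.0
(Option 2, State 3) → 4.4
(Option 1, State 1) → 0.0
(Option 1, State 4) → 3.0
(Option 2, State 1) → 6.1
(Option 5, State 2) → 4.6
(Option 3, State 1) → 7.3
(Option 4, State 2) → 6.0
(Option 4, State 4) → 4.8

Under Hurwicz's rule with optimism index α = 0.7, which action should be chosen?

Option 3

Option 1: 0.7·5.0 + 0.3·0.0 = 3.5
Option 2: 0.7·9.3 + 0.3·0.4 = 6.63
Option 3: 0.7·9.8 + 0.3·3.5 = 7.91
Option 4: 0.7·6.0 + 0.3·2.9 = 5.07
Option 5: 0.7·9.5 + 0.3·1.3 = 7.04
Option 6: 0.7·8.7 + 0.3·2.3 = 6.78
Highest Hurwicz score = 7.91 → Option 3.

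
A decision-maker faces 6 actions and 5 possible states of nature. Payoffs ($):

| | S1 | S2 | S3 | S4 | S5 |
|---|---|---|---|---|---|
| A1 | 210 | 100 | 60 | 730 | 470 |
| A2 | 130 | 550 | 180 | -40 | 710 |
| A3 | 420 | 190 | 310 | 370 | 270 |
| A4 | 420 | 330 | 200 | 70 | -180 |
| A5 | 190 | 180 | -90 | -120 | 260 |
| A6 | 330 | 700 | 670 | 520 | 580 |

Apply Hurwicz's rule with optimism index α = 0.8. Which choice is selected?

A6

A1: 0.8·730 + 0.2·60 = 596
A2: 0.8·710 + 0.2·(-40) = 560
A3: 0.8·420 + 0.2·190 = 374
A4: 0.8·420 + 0.2·(-180) = 300
A5: 0.8·260 + 0.2·(-120) = 184
A6: 0.8·700 + 0.2·330 = 626
Highest Hurwicz score = 626 → A6.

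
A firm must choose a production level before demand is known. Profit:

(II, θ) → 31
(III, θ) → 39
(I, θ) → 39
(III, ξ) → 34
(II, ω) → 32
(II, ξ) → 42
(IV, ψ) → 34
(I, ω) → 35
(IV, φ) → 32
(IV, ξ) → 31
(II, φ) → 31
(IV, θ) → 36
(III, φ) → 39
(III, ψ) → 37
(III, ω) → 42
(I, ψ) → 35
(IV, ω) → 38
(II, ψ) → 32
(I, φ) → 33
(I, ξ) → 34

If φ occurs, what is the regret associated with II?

Best payoff under φ is 39.
Regret = 39 − 31 = 8.

8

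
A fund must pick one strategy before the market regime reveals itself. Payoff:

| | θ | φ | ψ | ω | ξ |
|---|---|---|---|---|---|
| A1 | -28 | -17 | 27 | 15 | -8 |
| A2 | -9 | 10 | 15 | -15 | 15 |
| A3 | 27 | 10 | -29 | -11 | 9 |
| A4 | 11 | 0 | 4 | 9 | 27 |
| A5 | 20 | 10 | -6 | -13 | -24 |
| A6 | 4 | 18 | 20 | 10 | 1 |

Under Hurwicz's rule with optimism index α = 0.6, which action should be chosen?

A1: 0.6·27 + 0.4·(-28) = 5
A2: 0.6·15 + 0.4·(-15) = 3
A3: 0.6·27 + 0.4·(-29) = 4.6
A4: 0.6·27 + 0.4·0 = 16.2
A5: 0.6·20 + 0.4·(-24) = 2.4
A6: 0.6·20 + 0.4·1 = 12.4
Highest Hurwicz score = 16.2 → A4.

A4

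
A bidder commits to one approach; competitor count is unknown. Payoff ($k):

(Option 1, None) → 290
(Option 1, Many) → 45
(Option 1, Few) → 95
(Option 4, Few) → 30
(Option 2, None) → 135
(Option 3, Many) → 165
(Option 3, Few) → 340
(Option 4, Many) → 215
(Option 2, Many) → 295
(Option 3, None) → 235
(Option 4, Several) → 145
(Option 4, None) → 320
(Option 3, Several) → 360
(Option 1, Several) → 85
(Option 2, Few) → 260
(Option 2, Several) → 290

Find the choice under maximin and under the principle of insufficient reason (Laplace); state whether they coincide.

maximin → Option 3; laplace → Option 3 (agree)

Row minima: Option 1=45, Option 2=135, Option 3=165, Option 4=30
Best worst-case = 165 → Option 3.
Row averages: Option 1=128.75, Option 2=245, Option 3=275, Option 4=177.5
Highest average = 275 → Option 3.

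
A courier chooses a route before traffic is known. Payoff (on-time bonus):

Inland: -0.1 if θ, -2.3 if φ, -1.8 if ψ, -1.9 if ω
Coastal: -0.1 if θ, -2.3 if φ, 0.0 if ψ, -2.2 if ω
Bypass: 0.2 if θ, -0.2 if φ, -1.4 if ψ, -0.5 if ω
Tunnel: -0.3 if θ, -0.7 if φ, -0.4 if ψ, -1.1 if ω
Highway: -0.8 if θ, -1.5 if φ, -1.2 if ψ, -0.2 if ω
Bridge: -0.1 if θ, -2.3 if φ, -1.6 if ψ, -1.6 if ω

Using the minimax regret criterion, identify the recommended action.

Tunnel

Column bests: θ=0.2, φ=-0.2, ψ=0.0, ω=-0.2.
Inland regrets: 0.3, 2.1, 1.8, 1.7 → max 2.1
Coastal regrets: 0.3, 2.1, 0.0, 2.0 → max 2.1
Bypass regrets: 0.0, 0.0, 1.4, 0.3 → max 1.4
Tunnel regrets: 0.5, 0.5, 0.4, 0.9 → max 0.9
Highway regrets: 1.0, 1.3, 1.2, 0.0 → max 1.3
Bridge regrets: 0.3, 2.1, 1.6, 1.4 → max 2.1
Smallest max regret = 0.9 → Tunnel.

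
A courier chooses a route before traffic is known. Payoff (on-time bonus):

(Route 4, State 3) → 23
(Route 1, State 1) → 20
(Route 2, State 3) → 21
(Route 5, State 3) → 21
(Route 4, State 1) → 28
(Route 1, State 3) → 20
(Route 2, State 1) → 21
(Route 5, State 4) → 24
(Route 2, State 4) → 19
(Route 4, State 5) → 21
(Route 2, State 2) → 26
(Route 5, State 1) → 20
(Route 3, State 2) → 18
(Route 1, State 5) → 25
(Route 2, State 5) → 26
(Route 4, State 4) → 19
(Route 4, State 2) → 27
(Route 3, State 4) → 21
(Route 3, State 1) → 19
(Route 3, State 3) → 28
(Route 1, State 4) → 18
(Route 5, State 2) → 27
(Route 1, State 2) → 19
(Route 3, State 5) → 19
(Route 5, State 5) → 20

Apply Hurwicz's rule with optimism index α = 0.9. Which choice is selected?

Route 4

Route 1: 0.9·25 + 0.1·18 = 24.3
Route 2: 0.9·26 + 0.1·19 = 25.3
Route 3: 0.9·28 + 0.1·18 = 27
Route 4: 0.9·28 + 0.1·19 = 27.1
Route 5: 0.9·27 + 0.1·20 = 26.3
Highest Hurwicz score = 27.1 → Route 4.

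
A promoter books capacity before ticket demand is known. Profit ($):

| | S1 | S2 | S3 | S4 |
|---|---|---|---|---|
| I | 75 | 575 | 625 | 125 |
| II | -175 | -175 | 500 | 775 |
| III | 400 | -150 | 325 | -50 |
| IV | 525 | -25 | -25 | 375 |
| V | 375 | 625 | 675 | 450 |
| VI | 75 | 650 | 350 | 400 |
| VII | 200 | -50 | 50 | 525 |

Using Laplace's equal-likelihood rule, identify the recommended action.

Row averages: I=350, II=231.25, III=131.25, IV=212.5, V=531.25, VI=368.75, VII=181.25
Highest average = 531.25 → V.

V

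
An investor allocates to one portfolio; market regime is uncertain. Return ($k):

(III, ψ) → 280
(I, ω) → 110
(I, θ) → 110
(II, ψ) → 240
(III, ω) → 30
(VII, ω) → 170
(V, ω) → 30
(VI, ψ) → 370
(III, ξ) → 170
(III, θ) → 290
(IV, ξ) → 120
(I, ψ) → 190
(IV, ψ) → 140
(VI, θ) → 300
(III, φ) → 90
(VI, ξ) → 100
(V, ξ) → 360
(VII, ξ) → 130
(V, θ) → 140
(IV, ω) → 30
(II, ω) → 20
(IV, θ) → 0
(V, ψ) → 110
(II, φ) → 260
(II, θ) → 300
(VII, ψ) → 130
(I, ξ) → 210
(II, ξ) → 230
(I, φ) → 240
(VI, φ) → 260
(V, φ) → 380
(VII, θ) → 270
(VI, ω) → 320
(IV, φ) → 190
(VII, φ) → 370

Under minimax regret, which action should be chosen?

I

Column bests: θ=300, φ=380, ψ=370, ω=320, ξ=360.
I regrets: 190, 140, 180, 210, 150 → max 210
II regrets: 0, 120, 130, 300, 130 → max 300
III regrets: 10, 290, 90, 290, 190 → max 290
IV regrets: 300, 190, 230, 290, 240 → max 300
V regrets: 160, 0, 260, 290, 0 → max 290
VI regrets: 0, 120, 0, 0, 260 → max 260
VII regrets: 30, 10, 240, 150, 230 → max 240
Smallest max regret = 210 → I.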